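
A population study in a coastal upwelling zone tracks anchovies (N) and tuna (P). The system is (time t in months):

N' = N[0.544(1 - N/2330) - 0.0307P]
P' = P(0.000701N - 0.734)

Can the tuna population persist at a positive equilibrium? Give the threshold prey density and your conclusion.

The predator equation gives dP/dt > 0 only when N > 0.734/0.000701 = 1050.
Without the predator, N → K = 2330. Since 2330 > 1050, the predator can invade and persist.

Threshold N = 1050; K > 1050, so yes, the predator persists.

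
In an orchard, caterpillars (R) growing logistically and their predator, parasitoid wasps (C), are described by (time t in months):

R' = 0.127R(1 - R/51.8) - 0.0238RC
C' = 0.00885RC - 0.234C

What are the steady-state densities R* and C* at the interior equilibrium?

From dC/dt = 0 with C > 0: 0.00885R* = 0.234, so R* = 26.4.
Substitute into dR/dt = 0: 0.127(1 - 26.4/51.8) = 0.0238C*.
The bracket is 0.49, giving C* = 0.0622/0.0238 = 2.61.

R* ≈ 26.4, C* ≈ 2.61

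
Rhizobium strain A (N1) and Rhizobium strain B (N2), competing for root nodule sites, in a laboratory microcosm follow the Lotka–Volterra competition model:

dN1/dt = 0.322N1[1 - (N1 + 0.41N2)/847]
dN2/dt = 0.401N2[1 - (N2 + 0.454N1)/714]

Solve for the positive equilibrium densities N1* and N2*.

Setting both brackets to zero gives the nullclines N1 + 0.41N2 = 847 and 0.454N1 + N2 = 714.
Substituting N2 = 714 - 0.454N1 into the first: N1(1 - 0.41·0.454) = 847 - 0.41·714.
So N1* = 554/0.814 = 681, and then N2* = 714 - 0.454·681 = 405.

N1* ≈ 681, N2* ≈ 405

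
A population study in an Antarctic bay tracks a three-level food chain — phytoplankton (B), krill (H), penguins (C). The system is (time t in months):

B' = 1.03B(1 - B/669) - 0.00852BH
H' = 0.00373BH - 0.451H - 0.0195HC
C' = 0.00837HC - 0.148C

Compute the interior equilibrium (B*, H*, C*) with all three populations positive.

B* ≈ 571, H* ≈ 17.7, C* ≈ 86.1

From dC/dt = 0: 0.00837H* = 0.148, so H* = 17.7.
From dB/dt = 0: 1.03(1 - B*/669) = 0.00852·17.7, giving B* = 669·(1 - 0.146) = 571.
From dH/dt = 0: 0.00373·571 - 0.451 = 0.0195C*, so C* = 1.68/0.0195 = 86.1.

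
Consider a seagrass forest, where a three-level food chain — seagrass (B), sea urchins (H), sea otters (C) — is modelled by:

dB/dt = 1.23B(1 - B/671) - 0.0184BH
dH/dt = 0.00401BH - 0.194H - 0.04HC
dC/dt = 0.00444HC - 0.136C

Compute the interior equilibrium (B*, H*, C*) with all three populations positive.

From dC/dt = 0: 0.00444H* = 0.136, so H* = 30.6.
From dB/dt = 0: 1.23(1 - B*/671) = 0.0184·30.6, giving B* = 671·(1 - 0.458) = 364.
From dH/dt = 0: 0.00401·364 - 0.194 = 0.04C*, so C* = 1.26/0.04 = 31.6.

B* ≈ 364, H* ≈ 30.6, C* ≈ 31.6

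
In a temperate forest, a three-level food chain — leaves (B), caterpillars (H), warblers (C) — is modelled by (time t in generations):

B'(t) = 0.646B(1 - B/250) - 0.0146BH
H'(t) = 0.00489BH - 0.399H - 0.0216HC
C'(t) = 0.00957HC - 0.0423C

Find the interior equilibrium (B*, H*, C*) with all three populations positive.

From dC/dt = 0: 0.00957H* = 0.0423, so H* = 4.42.
From dB/dt = 0: 0.646(1 - B*/250) = 0.0146·4.42, giving B* = 250·(1 - 0.0999) = 225.
From dH/dt = 0: 0.00489·225 - 0.399 = 0.0216C*, so C* = 0.701/0.0216 = 32.5.

B* ≈ 225, H* ≈ 4.42, C* ≈ 32.5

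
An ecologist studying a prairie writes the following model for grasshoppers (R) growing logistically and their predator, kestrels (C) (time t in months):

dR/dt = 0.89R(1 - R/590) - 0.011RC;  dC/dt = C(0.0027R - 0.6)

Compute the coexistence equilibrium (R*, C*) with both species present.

R* ≈ 222, C* ≈ 50.4

From dC/dt = 0 with C > 0: 0.0027R* = 0.6, so R* = 222.
Substitute into dR/dt = 0: 0.89(1 - 222/590) = 0.011C*.
The bracket is 0.623, giving C* = 0.555/0.011 = 50.4.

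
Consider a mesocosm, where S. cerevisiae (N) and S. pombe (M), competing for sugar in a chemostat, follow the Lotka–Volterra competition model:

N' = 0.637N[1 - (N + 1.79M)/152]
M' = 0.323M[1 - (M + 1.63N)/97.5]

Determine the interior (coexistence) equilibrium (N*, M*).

N* ≈ 11.7, M* ≈ 78.4

Setting both brackets to zero gives the nullclines N + 1.79M = 152 and 1.63N + M = 97.5.
Substituting M = 97.5 - 1.63N into the first: N(1 - 1.79·1.63) = 152 - 1.79·97.5.
So N* = -22.5/-1.92 = 11.7, and then M* = 97.5 - 1.63·11.7 = 78.4.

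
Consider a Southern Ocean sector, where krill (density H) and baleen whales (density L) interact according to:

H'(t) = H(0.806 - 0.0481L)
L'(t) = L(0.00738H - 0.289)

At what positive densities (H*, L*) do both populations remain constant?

H* ≈ 39.2, L* ≈ 16.8

Set dL/dt = 0 with L > 0: 0.00738H - 0.289 = 0, so H* = 0.289/0.00738 = 39.2.
Set dH/dt = 0 with H > 0: 0.806 - 0.0481L = 0, so L* = 0.806/0.0481 = 16.8.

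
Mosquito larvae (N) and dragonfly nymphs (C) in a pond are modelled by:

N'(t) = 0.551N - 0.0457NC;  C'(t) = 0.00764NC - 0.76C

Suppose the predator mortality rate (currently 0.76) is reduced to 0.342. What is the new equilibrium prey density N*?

At the interior fixed point, setting dC/dt = 0 with C > 0 fixes N* = (predator death rate)/(NC coefficient) — independent of the other coefficients.
With the change, N* = 0.342/0.00764 = 44.8; it falls from 99.5.

N* ≈ 44.8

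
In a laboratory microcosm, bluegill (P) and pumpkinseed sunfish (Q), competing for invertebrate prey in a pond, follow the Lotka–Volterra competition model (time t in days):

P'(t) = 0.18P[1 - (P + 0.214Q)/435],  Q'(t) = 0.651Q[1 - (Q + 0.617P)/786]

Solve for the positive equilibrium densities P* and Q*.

Setting both brackets to zero gives the nullclines P + 0.214Q = 435 and 0.617P + Q = 786.
Substituting Q = 786 - 0.617P into the first: P(1 - 0.214·0.617) = 435 - 0.214·786.
So P* = 267/0.868 = 307, and then Q* = 786 - 0.617·307 = 596.

P* ≈ 307, Q* ≈ 596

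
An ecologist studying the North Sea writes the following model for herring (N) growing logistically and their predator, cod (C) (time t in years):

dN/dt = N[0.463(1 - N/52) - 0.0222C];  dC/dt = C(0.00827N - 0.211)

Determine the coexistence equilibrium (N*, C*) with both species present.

From dC/dt = 0 with C > 0: 0.00827N* = 0.211, so N* = 25.5.
Substitute into dN/dt = 0: 0.463(1 - 25.5/52) = 0.0222C*.
The bracket is 0.509, giving C* = 0.236/0.0222 = 10.6.

N* ≈ 25.5, C* ≈ 10.6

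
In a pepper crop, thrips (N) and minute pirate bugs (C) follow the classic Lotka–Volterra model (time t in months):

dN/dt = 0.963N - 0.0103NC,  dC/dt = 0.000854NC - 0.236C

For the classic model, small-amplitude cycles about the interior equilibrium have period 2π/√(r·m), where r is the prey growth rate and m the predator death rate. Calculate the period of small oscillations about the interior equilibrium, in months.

T ≈ 13.2 months

Here r = 0.963 and m = 0.236, so r·m = 0.227.
ω = √0.227 = 0.477 per month, hence T = 2π/ω ≈ 13.2 months.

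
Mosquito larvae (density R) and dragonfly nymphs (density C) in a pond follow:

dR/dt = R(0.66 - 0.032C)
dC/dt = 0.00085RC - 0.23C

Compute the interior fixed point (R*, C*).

R* ≈ 271, C* ≈ 20.6

Set dC/dt = 0 with C > 0: 0.00085R - 0.23 = 0, so R* = 0.23/0.00085 = 271.
Set dR/dt = 0 with R > 0: 0.66 - 0.032C = 0, so C* = 0.66/0.032 = 20.6.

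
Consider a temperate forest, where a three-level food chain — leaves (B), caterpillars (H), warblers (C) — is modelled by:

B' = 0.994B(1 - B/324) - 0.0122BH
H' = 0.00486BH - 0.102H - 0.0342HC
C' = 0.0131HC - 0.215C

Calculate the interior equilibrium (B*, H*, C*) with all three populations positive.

From dC/dt = 0: 0.0131H* = 0.215, so H* = 16.4.
From dB/dt = 0: 0.994(1 - B*/324) = 0.0122·16.4, giving B* = 324·(1 - 0.201) = 259.
From dH/dt = 0: 0.00486·259 - 0.102 = 0.0342C*, so C* = 1.16/0.0342 = 33.8.

B* ≈ 259, H* ≈ 16.4, C* ≈ 33.8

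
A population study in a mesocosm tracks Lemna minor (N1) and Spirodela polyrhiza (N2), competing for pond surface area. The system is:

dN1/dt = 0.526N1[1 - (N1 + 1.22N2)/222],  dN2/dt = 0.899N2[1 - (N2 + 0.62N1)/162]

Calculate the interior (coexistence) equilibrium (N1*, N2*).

N1* ≈ 100, N2* ≈ 100

Setting both brackets to zero gives the nullclines N1 + 1.22N2 = 222 and 0.62N1 + N2 = 162.
Substituting N2 = 162 - 0.62N1 into the first: N1(1 - 1.22·0.62) = 222 - 1.22·162.
So N1* = 24.4/0.244 = 100, and then N2* = 162 - 0.62·100 = 100.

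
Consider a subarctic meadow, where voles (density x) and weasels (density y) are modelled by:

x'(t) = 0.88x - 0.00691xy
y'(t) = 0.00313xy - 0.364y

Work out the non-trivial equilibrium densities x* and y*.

Set dy/dt = 0 with y > 0: 0.00313x - 0.364 = 0, so x* = 0.364/0.00313 = 116.
Set dx/dt = 0 with x > 0: 0.88 - 0.00691y = 0, so y* = 0.88/0.00691 = 127.

x* ≈ 116, y* ≈ 127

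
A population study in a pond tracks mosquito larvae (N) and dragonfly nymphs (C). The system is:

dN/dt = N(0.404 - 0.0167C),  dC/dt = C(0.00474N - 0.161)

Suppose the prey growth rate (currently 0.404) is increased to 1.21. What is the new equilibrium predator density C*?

At the interior fixed point, setting dN/dt = 0 with N > 0 fixes C* = (prey growth rate)/(NC coefficient) — independent of the other coefficients.
With the change, C* = 1.21/0.0167 = 72.5; it rises from 24.2.

C* ≈ 72.5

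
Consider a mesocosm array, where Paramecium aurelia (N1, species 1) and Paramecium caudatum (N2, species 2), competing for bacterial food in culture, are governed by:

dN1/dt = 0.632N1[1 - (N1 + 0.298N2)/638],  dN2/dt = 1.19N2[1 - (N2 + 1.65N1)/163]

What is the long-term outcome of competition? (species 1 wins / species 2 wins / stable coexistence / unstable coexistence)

Compare the nullcline intercepts: K1/α12 = 638/0.298 = 2140 > K2 = 163; K2/α21 = 163/1.65 = 98.8 < K1 = 638.
Since the inequalities point opposite ways, species 1 can invade but species 2 cannot.

species 1 excludes species 2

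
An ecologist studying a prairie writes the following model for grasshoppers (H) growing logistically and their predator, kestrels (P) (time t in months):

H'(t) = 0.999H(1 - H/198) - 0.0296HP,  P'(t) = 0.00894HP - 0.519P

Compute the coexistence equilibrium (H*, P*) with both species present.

H* ≈ 58.1, P* ≈ 23.9

From dP/dt = 0 with P > 0: 0.00894H* = 0.519, so H* = 58.1.
Substitute into dH/dt = 0: 0.999(1 - 58.1/198) = 0.0296P*.
The bracket is 0.707, giving P* = 0.706/0.0296 = 23.9.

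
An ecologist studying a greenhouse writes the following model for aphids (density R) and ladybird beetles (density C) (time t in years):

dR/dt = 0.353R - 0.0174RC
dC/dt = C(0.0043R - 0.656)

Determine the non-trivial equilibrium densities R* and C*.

Set dC/dt = 0 with C > 0: 0.0043R - 0.656 = 0, so R* = 0.656/0.0043 = 153.
Set dR/dt = 0 with R > 0: 0.353 - 0.0174C = 0, so C* = 0.353/0.0174 = 20.3.

R* ≈ 153, C* ≈ 20.3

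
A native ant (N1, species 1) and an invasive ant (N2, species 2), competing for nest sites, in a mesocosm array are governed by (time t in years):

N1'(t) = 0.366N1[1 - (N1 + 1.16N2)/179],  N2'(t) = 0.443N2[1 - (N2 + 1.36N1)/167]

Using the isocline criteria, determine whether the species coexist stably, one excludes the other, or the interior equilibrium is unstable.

unstable coexistence (outcome depends on initial conditions)

Compare the nullcline intercepts: K1/α12 = 179/1.16 = 154 < K2 = 167; K2/α21 = 167/1.36 = 123 < K1 = 179.
Since both are reversed, neither can invade when rare; the interior point is a saddle.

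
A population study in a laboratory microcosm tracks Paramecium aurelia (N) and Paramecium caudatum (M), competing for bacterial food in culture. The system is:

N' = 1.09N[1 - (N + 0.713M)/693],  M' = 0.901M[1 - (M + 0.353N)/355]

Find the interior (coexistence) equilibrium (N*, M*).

N* ≈ 588, M* ≈ 147

Setting both brackets to zero gives the nullclines N + 0.713M = 693 and 0.353N + M = 355.
Substituting M = 355 - 0.353N into the first: N(1 - 0.713·0.353) = 693 - 0.713·355.
So N* = 440/0.748 = 588, and then M* = 355 - 0.353·588 = 147.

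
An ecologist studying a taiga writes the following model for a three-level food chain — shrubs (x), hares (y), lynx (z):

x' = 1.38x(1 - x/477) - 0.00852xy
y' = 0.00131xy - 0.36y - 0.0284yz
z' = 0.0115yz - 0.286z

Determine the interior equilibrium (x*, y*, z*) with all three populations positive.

x* ≈ 404, y* ≈ 24.9, z* ≈ 5.95

From dz/dt = 0: 0.0115y* = 0.286, so y* = 24.9.
From dx/dt = 0: 1.38(1 - x*/477) = 0.00852·24.9, giving x* = 477·(1 - 0.154) = 404.
From dy/dt = 0: 0.00131·404 - 0.36 = 0.0284z*, so z* = 0.169/0.0284 = 5.95.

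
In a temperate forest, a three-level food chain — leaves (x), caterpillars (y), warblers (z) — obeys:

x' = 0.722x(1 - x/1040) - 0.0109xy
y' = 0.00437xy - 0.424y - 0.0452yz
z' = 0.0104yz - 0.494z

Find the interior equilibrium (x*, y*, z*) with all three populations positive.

x* ≈ 294, y* ≈ 47.5, z* ≈ 19.1

From dz/dt = 0: 0.0104y* = 0.494, so y* = 47.5.
From dx/dt = 0: 0.722(1 - x*/1040) = 0.0109·47.5, giving x* = 1040·(1 - 0.717) = 294.
From dy/dt = 0: 0.00437·294 - 0.424 = 0.0452z*, so z* = 0.862/0.0452 = 19.1.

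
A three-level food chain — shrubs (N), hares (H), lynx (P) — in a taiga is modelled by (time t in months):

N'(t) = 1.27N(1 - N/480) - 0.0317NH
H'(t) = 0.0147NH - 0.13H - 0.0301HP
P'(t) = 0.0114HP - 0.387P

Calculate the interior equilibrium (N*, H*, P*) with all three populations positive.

N* ≈ 73.3, H* ≈ 33.9, P* ≈ 31.5

From dP/dt = 0: 0.0114H* = 0.387, so H* = 33.9.
From dN/dt = 0: 1.27(1 - N*/480) = 0.0317·33.9, giving N* = 480·(1 - 0.847) = 73.3.
From dH/dt = 0: 0.0147·73.3 - 0.13 = 0.0301P*, so P* = 0.947/0.0301 = 31.5.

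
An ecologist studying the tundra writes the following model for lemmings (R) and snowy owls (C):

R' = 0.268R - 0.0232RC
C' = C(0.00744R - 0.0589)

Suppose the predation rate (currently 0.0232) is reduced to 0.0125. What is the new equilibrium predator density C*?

At the interior fixed point, setting dR/dt = 0 with R > 0 fixes C* = (prey growth rate)/(RC coefficient) — independent of the other coefficients.
With the change, C* = 0.268/0.0125 = 21.4; it rises from 11.6.

C* ≈ 21.4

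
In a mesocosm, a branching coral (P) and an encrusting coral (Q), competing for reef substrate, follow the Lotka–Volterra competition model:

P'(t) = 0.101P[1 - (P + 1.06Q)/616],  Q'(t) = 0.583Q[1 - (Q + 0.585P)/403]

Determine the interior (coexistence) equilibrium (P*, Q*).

Setting both brackets to zero gives the nullclines P + 1.06Q = 616 and 0.585P + Q = 403.
Substituting Q = 403 - 0.585P into the first: P(1 - 1.06·0.585) = 616 - 1.06·403.
So P* = 189/0.38 = 497, and then Q* = 403 - 0.585·497 = 112.

P* ≈ 497, Q* ≈ 112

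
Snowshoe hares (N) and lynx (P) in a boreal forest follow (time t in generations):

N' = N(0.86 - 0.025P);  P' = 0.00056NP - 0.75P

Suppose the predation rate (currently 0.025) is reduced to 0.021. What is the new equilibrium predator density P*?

At the interior fixed point, setting dN/dt = 0 with N > 0 fixes P* = (prey growth rate)/(NP coefficient) — independent of the other coefficients.
With the change, P* = 0.86/0.021 = 41; it rises from 34.4.

P* ≈ 41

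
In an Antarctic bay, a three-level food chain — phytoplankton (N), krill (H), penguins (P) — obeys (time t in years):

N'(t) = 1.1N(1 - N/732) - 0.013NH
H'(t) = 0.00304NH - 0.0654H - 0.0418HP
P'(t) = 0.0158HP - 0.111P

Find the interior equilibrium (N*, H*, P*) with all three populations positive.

From dP/dt = 0: 0.0158H* = 0.111, so H* = 7.03.
From dN/dt = 0: 1.1(1 - N*/732) = 0.013·7.03, giving N* = 732·(1 - 0.083) = 671.
From dH/dt = 0: 0.00304·671 - 0.0654 = 0.0418P*, so P* = 1.98/0.0418 = 47.3.

N* ≈ 671, H* ≈ 7.03, P* ≈ 47.3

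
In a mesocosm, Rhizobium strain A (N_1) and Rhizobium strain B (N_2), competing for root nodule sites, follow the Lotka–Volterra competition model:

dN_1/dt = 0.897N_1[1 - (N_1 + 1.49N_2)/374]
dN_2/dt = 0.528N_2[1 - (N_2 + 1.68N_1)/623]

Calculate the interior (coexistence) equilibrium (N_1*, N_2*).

N_1* ≈ 369, N_2* ≈ 3.54

Setting both brackets to zero gives the nullclines N_1 + 1.49N_2 = 374 and 1.68N_1 + N_2 = 623.
Substituting N_2 = 623 - 1.68N_1 into the first: N_1(1 - 1.49·1.68) = 374 - 1.49·623.
So N_1* = -554/-1.5 = 369, and then N_2* = 623 - 1.68·369 = 3.54.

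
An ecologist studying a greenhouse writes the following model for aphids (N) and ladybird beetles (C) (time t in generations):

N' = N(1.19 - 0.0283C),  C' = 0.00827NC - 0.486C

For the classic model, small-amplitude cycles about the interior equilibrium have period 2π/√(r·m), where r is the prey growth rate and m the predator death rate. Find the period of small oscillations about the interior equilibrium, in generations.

Here r = 1.19 and m = 0.486, so r·m = 0.578.
ω = √0.578 = 0.76 per generation, hence T = 2π/ω ≈ 8.26 generations.

T ≈ 8.26 generations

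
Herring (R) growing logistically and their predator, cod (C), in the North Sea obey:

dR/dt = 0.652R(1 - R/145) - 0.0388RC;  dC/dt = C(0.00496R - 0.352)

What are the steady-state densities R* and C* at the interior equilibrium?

R* ≈ 71, C* ≈ 8.58

From dC/dt = 0 with C > 0: 0.00496R* = 0.352, so R* = 71.
Substitute into dR/dt = 0: 0.652(1 - 71/145) = 0.0388C*.
The bracket is 0.511, giving C* = 0.333/0.0388 = 8.58.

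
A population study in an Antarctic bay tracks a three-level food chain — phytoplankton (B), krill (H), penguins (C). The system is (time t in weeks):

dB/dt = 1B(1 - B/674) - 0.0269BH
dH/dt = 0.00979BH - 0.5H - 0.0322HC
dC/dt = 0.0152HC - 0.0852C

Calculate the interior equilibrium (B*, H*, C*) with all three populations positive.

From dC/dt = 0: 0.0152H* = 0.0852, so H* = 5.61.
From dB/dt = 0: 1(1 - B*/674) = 0.0269·5.61, giving B* = 674·(1 - 0.151) = 572.
From dH/dt = 0: 0.00979·572 - 0.5 = 0.0322C*, so C* = 5.1/0.0322 = 158.

B* ≈ 572, H* ≈ 5.61, C* ≈ 158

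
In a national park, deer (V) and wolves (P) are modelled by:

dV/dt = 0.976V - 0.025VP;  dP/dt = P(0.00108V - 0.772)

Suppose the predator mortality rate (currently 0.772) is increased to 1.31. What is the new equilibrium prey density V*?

V* ≈ 1210

At the interior fixed point, setting dP/dt = 0 with P > 0 fixes V* = (predator death rate)/(VP coefficient) — independent of the other coefficients.
With the change, V* = 1.31/0.00108 = 1210; it rises from 715.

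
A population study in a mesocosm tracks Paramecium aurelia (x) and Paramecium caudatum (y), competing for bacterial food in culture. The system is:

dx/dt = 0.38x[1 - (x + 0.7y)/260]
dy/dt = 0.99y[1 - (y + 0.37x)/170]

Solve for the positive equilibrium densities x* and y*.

x* ≈ 190, y* ≈ 99.6

Setting both brackets to zero gives the nullclines x + 0.7y = 260 and 0.37x + y = 170.
Substituting y = 170 - 0.37x into the first: x(1 - 0.7·0.37) = 260 - 0.7·170.
So x* = 141/0.741 = 190, and then y* = 170 - 0.37·190 = 99.6.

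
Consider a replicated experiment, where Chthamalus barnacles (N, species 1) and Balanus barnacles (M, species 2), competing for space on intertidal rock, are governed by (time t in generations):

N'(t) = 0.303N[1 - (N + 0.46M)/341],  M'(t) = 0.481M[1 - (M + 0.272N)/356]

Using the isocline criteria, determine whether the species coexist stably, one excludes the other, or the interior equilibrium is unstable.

Compare the nullcline intercepts: K1/α12 = 341/0.46 = 741 > K2 = 356; K2/α21 = 356/0.272 = 1310 > K1 = 341.
Since both inequalities hold, each species can invade when rare, so the interior equilibrium is stable.

stable coexistence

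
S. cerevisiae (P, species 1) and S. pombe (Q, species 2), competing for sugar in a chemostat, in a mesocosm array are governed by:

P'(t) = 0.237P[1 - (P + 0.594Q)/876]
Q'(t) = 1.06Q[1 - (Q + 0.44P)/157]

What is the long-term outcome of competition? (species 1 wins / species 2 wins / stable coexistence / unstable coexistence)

Compare the nullcline intercepts: K1/α12 = 876/0.594 = 1470 > K2 = 157; K2/α21 = 157/0.44 = 357 < K1 = 876.
Since the inequalities point opposite ways, species 1 can invade but species 2 cannot.

species 1 excludes species 2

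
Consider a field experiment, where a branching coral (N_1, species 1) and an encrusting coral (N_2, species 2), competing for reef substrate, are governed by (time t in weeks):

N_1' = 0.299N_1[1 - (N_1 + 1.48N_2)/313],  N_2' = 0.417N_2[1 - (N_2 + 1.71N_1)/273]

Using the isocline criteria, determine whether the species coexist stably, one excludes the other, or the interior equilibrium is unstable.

unstable coexistence (outcome depends on initial conditions)

Compare the nullcline intercepts: K1/α12 = 313/1.48 = 211 < K2 = 273; K2/α21 = 273/1.71 = 160 < K1 = 313.
Since both are reversed, neither can invade when rare; the interior point is a saddle.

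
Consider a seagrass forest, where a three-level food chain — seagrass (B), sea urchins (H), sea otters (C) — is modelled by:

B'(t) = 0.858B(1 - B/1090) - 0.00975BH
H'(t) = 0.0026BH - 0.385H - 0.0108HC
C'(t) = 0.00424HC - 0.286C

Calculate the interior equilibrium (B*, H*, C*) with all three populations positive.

From dC/dt = 0: 0.00424H* = 0.286, so H* = 67.5.
From dB/dt = 0: 0.858(1 - B*/1090) = 0.00975·67.5, giving B* = 1090·(1 - 0.767) = 255.
From dH/dt = 0: 0.0026·255 - 0.385 = 0.0108C*, so C* = 0.277/0.0108 = 25.6.

B* ≈ 255, H* ≈ 67.5, C* ≈ 25.6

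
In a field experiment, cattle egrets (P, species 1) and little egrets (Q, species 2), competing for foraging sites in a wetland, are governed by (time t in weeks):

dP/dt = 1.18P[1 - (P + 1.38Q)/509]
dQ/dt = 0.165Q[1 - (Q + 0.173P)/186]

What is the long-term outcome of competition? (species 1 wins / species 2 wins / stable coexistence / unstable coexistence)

Compare the nullcline intercepts: K1/α12 = 509/1.38 = 369 > K2 = 186; K2/α21 = 186/0.173 = 1080 > K1 = 509.
Since both inequalities hold, each species can invade when rare, so the interior equilibrium is stable.

stable coexistence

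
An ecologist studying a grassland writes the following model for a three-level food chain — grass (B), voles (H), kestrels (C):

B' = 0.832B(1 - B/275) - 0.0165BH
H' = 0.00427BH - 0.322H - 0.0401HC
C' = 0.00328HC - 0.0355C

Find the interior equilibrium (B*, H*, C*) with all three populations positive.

From dC/dt = 0: 0.00328H* = 0.0355, so H* = 10.8.
From dB/dt = 0: 0.832(1 - B*/275) = 0.0165·10.8, giving B* = 275·(1 - 0.215) = 216.
From dH/dt = 0: 0.00427·216 - 0.322 = 0.0401C*, so C* = 0.6/0.0401 = 15.

B* ≈ 216, H* ≈ 10.8, C* ≈ 15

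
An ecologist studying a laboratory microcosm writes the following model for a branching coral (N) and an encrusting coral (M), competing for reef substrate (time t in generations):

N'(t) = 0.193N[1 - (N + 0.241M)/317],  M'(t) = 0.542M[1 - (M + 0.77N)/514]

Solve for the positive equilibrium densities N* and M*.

N* ≈ 237, M* ≈ 331

Setting both brackets to zero gives the nullclines N + 0.241M = 317 and 0.77N + M = 514.
Substituting M = 514 - 0.77N into the first: N(1 - 0.241·0.77) = 317 - 0.241·514.
So N* = 193/0.814 = 237, and then M* = 514 - 0.77·237 = 331.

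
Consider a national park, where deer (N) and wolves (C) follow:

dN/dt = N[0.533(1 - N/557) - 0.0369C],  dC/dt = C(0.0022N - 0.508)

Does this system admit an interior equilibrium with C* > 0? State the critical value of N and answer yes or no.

The predator equation gives dC/dt > 0 only when N > 0.508/0.0022 = 231.
Without the predator, N → K = 557. Since 557 > 231, the predator can invade and persist.

Threshold N = 231; K > 231, so yes, the predator persists.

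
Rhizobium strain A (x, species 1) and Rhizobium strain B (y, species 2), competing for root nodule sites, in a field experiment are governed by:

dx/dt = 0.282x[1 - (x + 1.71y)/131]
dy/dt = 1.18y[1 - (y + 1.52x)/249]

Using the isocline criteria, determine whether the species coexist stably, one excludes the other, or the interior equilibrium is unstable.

species 2 excludes species 1

Compare the nullcline intercepts: K1/α12 = 131/1.71 = 76.6 < K2 = 249; K2/α21 = 249/1.52 = 164 > K1 = 131.
Since the inequalities point opposite ways, species 2 can invade but species 1 cannot.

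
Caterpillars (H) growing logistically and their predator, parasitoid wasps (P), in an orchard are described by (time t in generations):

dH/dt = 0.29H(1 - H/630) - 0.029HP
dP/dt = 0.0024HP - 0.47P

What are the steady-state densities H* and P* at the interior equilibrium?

H* ≈ 196, P* ≈ 6.89

From dP/dt = 0 with P > 0: 0.0024H* = 0.47, so H* = 196.
Substitute into dH/dt = 0: 0.29(1 - 196/630) = 0.029P*.
The bracket is 0.689, giving P* = 0.2/0.029 = 6.89.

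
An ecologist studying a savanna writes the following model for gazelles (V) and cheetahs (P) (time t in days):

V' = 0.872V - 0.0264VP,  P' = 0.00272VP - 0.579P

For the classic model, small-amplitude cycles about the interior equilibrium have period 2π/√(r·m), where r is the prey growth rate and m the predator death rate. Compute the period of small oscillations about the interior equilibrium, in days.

T ≈ 8.84 days

Here r = 0.872 and m = 0.579, so r·m = 0.505.
ω = √0.505 = 0.711 per day, hence T = 2π/ω ≈ 8.84 days.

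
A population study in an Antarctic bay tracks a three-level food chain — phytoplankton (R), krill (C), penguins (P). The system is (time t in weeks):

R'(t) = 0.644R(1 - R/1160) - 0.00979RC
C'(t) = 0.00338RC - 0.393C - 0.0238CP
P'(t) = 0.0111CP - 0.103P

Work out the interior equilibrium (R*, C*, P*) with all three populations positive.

R* ≈ 996, C* ≈ 9.28, P* ≈ 125

From dP/dt = 0: 0.0111C* = 0.103, so C* = 9.28.
From dR/dt = 0: 0.644(1 - R*/1160) = 0.00979·9.28, giving R* = 1160·(1 - 0.141) = 996.
From dC/dt = 0: 0.00338·996 - 0.393 = 0.0238P*, so P* = 2.97/0.0238 = 125.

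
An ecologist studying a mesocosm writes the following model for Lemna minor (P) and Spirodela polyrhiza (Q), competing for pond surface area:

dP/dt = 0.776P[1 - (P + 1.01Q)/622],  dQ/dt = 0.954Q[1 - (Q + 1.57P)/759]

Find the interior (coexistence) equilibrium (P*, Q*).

Setting both brackets to zero gives the nullclines P + 1.01Q = 622 and 1.57P + Q = 759.
Substituting Q = 759 - 1.57P into the first: P(1 - 1.01·1.57) = 622 - 1.01·759.
So P* = -145/-0.586 = 247, and then Q* = 759 - 1.57·247 = 371.

P* ≈ 247, Q* ≈ 371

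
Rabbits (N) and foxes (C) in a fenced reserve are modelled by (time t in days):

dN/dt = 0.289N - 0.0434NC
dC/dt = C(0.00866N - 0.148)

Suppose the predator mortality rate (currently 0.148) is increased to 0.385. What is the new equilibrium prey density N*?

At the interior fixed point, setting dC/dt = 0 with C > 0 fixes N* = (predator death rate)/(NC coefficient) — independent of the other coefficients.
With the change, N* = 0.385/0.00866 = 44.5; it rises from 17.1.

N* ≈ 44.5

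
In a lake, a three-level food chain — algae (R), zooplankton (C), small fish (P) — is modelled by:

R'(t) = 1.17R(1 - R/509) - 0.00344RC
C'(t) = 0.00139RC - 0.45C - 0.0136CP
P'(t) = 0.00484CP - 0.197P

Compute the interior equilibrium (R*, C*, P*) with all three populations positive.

R* ≈ 448, C* ≈ 40.7, P* ≈ 12.7

From dP/dt = 0: 0.00484C* = 0.197, so C* = 40.7.
From dR/dt = 0: 1.17(1 - R*/509) = 0.00344·40.7, giving R* = 509·(1 - 0.12) = 448.
From dC/dt = 0: 0.00139·448 - 0.45 = 0.0136P*, so P* = 0.173/0.0136 = 12.7.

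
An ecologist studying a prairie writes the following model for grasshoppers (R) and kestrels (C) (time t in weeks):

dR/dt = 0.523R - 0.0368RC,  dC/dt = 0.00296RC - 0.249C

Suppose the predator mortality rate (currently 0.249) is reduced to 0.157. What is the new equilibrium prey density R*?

R* ≈ 53

At the interior fixed point, setting dC/dt = 0 with C > 0 fixes R* = (predator death rate)/(RC coefficient) — independent of the other coefficients.
With the change, R* = 0.157/0.00296 = 53; it falls from 84.1.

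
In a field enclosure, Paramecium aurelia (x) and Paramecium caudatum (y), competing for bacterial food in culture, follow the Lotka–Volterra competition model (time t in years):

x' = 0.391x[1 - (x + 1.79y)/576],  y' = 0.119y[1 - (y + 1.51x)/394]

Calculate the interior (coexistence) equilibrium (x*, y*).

x* ≈ 75.9, y* ≈ 279

Setting both brackets to zero gives the nullclines x + 1.79y = 576 and 1.51x + y = 394.
Substituting y = 394 - 1.51x into the first: x(1 - 1.79·1.51) = 576 - 1.79·394.
So x* = -129/-1.7 = 75.9, and then y* = 394 - 1.51·75.9 = 279.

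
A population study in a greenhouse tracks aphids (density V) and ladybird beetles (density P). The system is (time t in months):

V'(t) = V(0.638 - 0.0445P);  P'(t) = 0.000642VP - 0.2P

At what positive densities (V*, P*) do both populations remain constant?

V* ≈ 312, P* ≈ 14.3

Set dP/dt = 0 with P > 0: 0.000642V - 0.2 = 0, so V* = 0.2/0.000642 = 312.
Set dV/dt = 0 with V > 0: 0.638 - 0.0445P = 0, so P* = 0.638/0.0445 = 14.3.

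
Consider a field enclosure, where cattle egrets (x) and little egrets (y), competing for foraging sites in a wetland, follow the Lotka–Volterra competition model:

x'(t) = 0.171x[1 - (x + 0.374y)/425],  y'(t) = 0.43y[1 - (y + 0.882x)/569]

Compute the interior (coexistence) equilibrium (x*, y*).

Setting both brackets to zero gives the nullclines x + 0.374y = 425 and 0.882x + y = 569.
Substituting y = 569 - 0.882x into the first: x(1 - 0.374·0.882) = 425 - 0.374·569.
So x* = 212/0.67 = 317, and then y* = 569 - 0.882·317 = 290.

x* ≈ 317, y* ≈ 290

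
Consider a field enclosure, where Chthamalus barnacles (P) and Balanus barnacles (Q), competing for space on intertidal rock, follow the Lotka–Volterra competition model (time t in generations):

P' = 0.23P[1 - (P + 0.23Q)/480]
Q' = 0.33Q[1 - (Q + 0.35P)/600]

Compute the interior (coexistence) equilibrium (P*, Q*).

P* ≈ 372, Q* ≈ 470

Setting both brackets to zero gives the nullclines P + 0.23Q = 480 and 0.35P + Q = 600.
Substituting Q = 600 - 0.35P into the first: P(1 - 0.23·0.35) = 480 - 0.23·600.
So P* = 342/0.919 = 372, and then Q* = 600 - 0.35·372 = 470.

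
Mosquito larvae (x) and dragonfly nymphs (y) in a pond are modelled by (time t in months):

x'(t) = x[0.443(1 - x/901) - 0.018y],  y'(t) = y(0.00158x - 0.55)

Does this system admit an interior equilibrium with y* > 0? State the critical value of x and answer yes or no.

Threshold x = 348; K > 348, so yes, the predator persists.

The predator equation gives dy/dt > 0 only when x > 0.55/0.00158 = 348.
Without the predator, x → K = 901. Since 901 > 348, the predator can invade and persist.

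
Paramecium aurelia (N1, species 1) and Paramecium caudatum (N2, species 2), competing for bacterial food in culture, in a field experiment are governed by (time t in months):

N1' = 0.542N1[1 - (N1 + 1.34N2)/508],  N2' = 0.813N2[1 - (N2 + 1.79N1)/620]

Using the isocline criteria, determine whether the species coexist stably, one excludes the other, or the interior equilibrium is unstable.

unstable coexistence (outcome depends on initial conditions)

Compare the nullcline intercepts: K1/α12 = 508/1.34 = 379 < K2 = 620; K2/α21 = 620/1.79 = 346 < K1 = 508.
Since both are reversed, neither can invade when rare; the interior point is a saddle.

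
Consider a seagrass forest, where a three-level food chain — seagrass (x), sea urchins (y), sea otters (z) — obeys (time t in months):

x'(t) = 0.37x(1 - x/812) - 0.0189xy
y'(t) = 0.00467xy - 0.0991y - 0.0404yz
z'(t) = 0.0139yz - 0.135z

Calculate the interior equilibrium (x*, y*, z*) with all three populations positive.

From dz/dt = 0: 0.0139y* = 0.135, so y* = 9.71.
From dx/dt = 0: 0.37(1 - x*/812) = 0.0189·9.71, giving x* = 812·(1 - 0.496) = 409.
From dy/dt = 0: 0.00467·409 - 0.0991 = 0.0404z*, so z* = 1.81/0.0404 = 44.8.

x* ≈ 409, y* ≈ 9.71, z* ≈ 44.8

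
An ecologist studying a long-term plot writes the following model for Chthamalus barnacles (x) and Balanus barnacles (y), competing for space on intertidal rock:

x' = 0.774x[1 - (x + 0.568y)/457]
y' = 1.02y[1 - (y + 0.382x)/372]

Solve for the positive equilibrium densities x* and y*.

Setting both brackets to zero gives the nullclines x + 0.568y = 457 and 0.382x + y = 372.
Substituting y = 372 - 0.382x into the first: x(1 - 0.568·0.382) = 457 - 0.568·372.
So x* = 246/0.783 = 314, and then y* = 372 - 0.382·314 = 252.

x* ≈ 314, y* ≈ 252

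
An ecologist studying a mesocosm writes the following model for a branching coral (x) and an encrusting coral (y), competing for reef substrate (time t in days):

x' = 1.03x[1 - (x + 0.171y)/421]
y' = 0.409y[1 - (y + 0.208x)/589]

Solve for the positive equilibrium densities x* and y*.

Setting both brackets to zero gives the nullclines x + 0.171y = 421 and 0.208x + y = 589.
Substituting y = 589 - 0.208x into the first: x(1 - 0.171·0.208) = 421 - 0.171·589.
So x* = 320/0.964 = 332, and then y* = 589 - 0.208·332 = 520.

x* ≈ 332, y* ≈ 520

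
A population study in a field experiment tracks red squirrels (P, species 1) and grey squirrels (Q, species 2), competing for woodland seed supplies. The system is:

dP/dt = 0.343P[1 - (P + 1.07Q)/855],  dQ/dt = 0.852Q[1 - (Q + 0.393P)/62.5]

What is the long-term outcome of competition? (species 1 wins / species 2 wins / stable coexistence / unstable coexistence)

Compare the nullcline intercepts: K1/α12 = 855/1.07 = 799 > K2 = 62.5; K2/α21 = 62.5/0.393 = 159 < K1 = 855.
Since the inequalities point opposite ways, species 1 can invade but species 2 cannot.

species 1 excludes species 2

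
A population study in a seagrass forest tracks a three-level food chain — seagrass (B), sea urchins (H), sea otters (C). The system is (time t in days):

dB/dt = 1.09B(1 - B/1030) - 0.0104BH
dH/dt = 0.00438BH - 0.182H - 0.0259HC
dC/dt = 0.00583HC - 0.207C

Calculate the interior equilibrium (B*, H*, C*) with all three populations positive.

B* ≈ 681, H* ≈ 35.5, C* ≈ 108

From dC/dt = 0: 0.00583H* = 0.207, so H* = 35.5.
From dB/dt = 0: 1.09(1 - B*/1030) = 0.0104·35.5, giving B* = 1030·(1 - 0.339) = 681.
From dH/dt = 0: 0.00438·681 - 0.182 = 0.0259C*, so C* = 2.8/0.0259 = 108.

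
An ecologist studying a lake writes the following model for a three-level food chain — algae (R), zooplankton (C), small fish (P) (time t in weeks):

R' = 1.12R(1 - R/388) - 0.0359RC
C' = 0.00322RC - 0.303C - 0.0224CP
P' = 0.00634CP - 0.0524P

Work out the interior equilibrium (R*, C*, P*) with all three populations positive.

R* ≈ 285, C* ≈ 8.26, P* ≈ 27.5

From dP/dt = 0: 0.00634C* = 0.0524, so C* = 8.26.
From dR/dt = 0: 1.12(1 - R*/388) = 0.0359·8.26, giving R* = 388·(1 - 0.265) = 285.
From dC/dt = 0: 0.00322·285 - 0.303 = 0.0224P*, so P* = 0.615/0.0224 = 27.5.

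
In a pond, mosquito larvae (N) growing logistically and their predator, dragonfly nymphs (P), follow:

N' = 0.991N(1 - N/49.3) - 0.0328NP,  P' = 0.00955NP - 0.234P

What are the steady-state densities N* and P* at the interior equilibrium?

From dP/dt = 0 with P > 0: 0.00955N* = 0.234, so N* = 24.5.
Substitute into dN/dt = 0: 0.991(1 - 24.5/49.3) = 0.0328P*.
The bracket is 0.503, giving P* = 0.498/0.0328 = 15.2.

N* ≈ 24.5, P* ≈ 15.2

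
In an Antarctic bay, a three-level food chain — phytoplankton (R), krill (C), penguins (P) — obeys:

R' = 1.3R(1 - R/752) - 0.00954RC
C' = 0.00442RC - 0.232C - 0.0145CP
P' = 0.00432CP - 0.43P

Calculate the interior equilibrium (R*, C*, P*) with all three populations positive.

From dP/dt = 0: 0.00432C* = 0.43, so C* = 99.5.
From dR/dt = 0: 1.3(1 - R*/752) = 0.00954·99.5, giving R* = 752·(1 - 0.73) = 203.
From dC/dt = 0: 0.00442·203 - 0.232 = 0.0145P*, so P* = 0.664/0.0145 = 45.8.

R* ≈ 203, C* ≈ 99.5, P* ≈ 45.8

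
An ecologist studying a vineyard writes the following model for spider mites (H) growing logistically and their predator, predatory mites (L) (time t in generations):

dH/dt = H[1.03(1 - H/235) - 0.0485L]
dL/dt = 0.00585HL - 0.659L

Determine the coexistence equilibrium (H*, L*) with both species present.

From dL/dt = 0 with L > 0: 0.00585H* = 0.659, so H* = 113.
Substitute into dH/dt = 0: 1.03(1 - 113/235) = 0.0485L*.
The bracket is 0.521, giving L* = 0.536/0.0485 = 11.1.

H* ≈ 113, L* ≈ 11.1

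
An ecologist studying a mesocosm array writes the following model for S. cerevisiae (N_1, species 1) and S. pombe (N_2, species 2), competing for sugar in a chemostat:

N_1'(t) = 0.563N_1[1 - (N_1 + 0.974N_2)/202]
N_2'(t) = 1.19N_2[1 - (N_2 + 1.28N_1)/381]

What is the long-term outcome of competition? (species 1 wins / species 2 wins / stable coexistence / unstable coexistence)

species 2 excludes species 1

Compare the nullcline intercepts: K1/α12 = 202/0.974 = 207 < K2 = 381; K2/α21 = 381/1.28 = 298 > K1 = 202.
Since the inequalities point opposite ways, species 2 can invade but species 1 cannot.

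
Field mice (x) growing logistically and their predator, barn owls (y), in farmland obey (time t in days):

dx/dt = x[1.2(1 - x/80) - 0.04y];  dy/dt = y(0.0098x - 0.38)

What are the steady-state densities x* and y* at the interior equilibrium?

From dy/dt = 0 with y > 0: 0.0098x* = 0.38, so x* = 38.8.
Substitute into dx/dt = 0: 1.2(1 - 38.8/80) = 0.04y*.
The bracket is 0.515, giving y* = 0.618/0.04 = 15.5.

x* ≈ 38.8, y* ≈ 15.5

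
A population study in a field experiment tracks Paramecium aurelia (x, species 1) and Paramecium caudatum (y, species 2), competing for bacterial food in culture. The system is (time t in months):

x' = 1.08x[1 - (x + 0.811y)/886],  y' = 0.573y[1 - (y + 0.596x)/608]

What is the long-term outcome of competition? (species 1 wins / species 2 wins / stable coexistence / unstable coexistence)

Compare the nullcline intercepts: K1/α12 = 886/0.811 = 1090 > K2 = 608; K2/α21 = 608/0.596 = 1020 > K1 = 886.
Since both inequalities hold, each species can invade when rare, so the interior equilibrium is stable.

stable coexistence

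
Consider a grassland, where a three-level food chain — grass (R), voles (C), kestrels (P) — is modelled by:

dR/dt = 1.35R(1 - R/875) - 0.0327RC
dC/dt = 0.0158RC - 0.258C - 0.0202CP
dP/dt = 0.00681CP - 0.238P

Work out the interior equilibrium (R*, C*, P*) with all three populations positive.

From dP/dt = 0: 0.00681C* = 0.238, so C* = 34.9.
From dR/dt = 0: 1.35(1 - R*/875) = 0.0327·34.9, giving R* = 875·(1 - 0.847) = 134.
From dC/dt = 0: 0.0158·134 - 0.258 = 0.0202P*, so P* = 1.86/0.0202 = 92.3.

R* ≈ 134, C* ≈ 34.9, P* ≈ 92.3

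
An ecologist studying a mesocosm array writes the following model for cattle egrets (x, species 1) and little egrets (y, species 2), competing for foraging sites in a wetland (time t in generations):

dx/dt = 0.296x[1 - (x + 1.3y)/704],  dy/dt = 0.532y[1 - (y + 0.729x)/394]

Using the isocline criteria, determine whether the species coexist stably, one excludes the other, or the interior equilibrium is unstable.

Compare the nullcline intercepts: K1/α12 = 704/1.3 = 542 > K2 = 394; K2/α21 = 394/0.729 = 540 < K1 = 704.
Since the inequalities point opposite ways, species 1 can invade but species 2 cannot.

species 1 excludes species 2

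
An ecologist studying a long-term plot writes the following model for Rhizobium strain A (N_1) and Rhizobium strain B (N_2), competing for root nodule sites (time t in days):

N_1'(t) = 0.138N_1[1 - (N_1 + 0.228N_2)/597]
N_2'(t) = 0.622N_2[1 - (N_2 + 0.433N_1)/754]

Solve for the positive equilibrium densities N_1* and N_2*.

Setting both brackets to zero gives the nullclines N_1 + 0.228N_2 = 597 and 0.433N_1 + N_2 = 754.
Substituting N_2 = 754 - 0.433N_1 into the first: N_1(1 - 0.228·0.433) = 597 - 0.228·754.
So N_1* = 425/0.901 = 472, and then N_2* = 754 - 0.433·472 = 550.

N_1* ≈ 472, N_2* ≈ 550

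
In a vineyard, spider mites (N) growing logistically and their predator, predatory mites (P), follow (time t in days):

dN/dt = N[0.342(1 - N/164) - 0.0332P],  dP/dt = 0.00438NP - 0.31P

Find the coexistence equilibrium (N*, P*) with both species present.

N* ≈ 70.8, P* ≈ 5.86

From dP/dt = 0 with P > 0: 0.00438N* = 0.31, so N* = 70.8.
Substitute into dN/dt = 0: 0.342(1 - 70.8/164) = 0.0332P*.
The bracket is 0.568, giving P* = 0.194/0.0332 = 5.86.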